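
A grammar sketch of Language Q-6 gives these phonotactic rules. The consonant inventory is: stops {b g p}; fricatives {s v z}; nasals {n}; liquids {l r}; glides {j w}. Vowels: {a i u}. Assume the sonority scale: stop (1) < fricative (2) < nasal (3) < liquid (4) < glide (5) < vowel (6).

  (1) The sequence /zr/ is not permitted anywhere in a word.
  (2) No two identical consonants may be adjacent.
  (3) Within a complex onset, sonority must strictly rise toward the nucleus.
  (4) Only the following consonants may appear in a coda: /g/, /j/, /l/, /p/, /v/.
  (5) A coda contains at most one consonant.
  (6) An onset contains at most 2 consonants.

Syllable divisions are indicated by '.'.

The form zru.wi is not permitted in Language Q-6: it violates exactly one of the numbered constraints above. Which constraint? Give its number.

1

zru.wi: contains banned sequence /zr/.
This is a violation of constraint 1: "The sequence /zr/ is not permitted anywhere in a word."
The remaining constraints (2, 3, 4, 5, 6) are satisfied.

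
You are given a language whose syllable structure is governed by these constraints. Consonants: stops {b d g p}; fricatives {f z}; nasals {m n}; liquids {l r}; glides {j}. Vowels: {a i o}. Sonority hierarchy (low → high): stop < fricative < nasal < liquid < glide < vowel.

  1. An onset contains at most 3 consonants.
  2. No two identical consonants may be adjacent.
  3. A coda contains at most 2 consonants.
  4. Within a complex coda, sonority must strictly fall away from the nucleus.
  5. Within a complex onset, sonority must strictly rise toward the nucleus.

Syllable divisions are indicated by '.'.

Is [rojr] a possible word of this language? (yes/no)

[rojr] — σ1 onset /r/, coda /jr/ (5→4 falls) ok → permitted

yes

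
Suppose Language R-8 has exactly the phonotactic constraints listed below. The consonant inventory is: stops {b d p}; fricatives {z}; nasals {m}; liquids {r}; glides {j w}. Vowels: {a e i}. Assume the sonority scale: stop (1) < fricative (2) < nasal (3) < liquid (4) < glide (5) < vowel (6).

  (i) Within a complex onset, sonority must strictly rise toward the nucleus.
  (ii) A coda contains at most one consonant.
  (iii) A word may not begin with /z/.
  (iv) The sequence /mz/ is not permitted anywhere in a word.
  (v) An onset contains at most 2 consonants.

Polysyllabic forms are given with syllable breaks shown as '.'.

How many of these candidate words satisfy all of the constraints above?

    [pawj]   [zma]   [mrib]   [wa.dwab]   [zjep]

2

[pawj] — violates constraint (ii): syllable 1 coda /wj/ has 2 consonants (> 1) → not permitted
[zma] — violates constraint (iii): word begins with /z/ → not permitted
[mrib] — σ1 onset /mr/ (3→4 rises), coda /b/ ok → permitted
[wa.dwab] — σ1 onset /w/, coda /∅/ ok; σ2 onset /dw/ (1→5 rises), coda /b/ ok → permitted
[zjep] — violates constraint (iii): word begins with /z/ → not permitted
Permitted: [mrib], [wa.dwab] → 2.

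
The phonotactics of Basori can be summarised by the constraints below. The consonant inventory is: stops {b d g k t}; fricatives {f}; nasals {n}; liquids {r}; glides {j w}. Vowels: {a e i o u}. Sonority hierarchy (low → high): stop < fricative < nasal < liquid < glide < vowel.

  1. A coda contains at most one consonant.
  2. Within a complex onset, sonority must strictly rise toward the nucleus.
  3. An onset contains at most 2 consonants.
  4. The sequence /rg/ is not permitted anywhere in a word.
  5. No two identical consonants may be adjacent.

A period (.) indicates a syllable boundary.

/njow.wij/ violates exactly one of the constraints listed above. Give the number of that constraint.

/njow.wij/: adjacent identical consonants /ww/.
This is a violation of constraint 5: "No two identical consonants may be adjacent."
The remaining constraints (1, 2, 3, 4) are satisfied.

5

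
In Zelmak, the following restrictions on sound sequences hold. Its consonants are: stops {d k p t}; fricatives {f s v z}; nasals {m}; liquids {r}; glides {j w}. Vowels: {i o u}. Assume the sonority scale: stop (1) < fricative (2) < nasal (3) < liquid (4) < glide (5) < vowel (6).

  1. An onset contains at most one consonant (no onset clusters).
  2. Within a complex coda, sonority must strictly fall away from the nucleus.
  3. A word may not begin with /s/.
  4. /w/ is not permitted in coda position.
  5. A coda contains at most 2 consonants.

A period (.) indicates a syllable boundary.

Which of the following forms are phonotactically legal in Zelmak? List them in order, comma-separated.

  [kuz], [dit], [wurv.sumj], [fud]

[kuz], [dit], [fud]

[kuz] — σ1 onset /k/, coda /z/ ok → phonotactically legal
[dit] — σ1 onset /d/, coda /t/ ok → phonotactically legal
[wurv.sumj] — violates constraint 2: syllable 2 coda /mj/: /m/ (nasal, 3) → /j/ (glide, 5) does not fall → phonotactically illegal
[fud] — σ1 onset /f/, coda /d/ ok → phonotactically legal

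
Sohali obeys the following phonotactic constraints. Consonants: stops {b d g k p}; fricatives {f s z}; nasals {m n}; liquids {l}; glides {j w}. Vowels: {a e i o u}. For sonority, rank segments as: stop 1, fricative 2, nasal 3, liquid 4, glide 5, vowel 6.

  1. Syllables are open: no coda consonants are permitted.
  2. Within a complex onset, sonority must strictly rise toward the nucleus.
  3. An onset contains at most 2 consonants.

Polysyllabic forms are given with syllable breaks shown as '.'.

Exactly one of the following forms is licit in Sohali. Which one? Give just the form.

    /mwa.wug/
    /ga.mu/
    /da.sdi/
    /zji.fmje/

/mwa.wug/ — violates constraint 1: syllable 2 coda /g/ has 1 consonant (> 0) → illicit
/ga.mu/ — σ1 onset /g/, coda /∅/ ok; σ2 onset /m/, coda /∅/ ok → licit
/da.sdi/ — violates constraint 2: syllable 2 onset /sd/: /s/ (fricative, 2) → /d/ (stop, 1) does not rise → illicit
/zji.fmje/ — violates constraint 3: syllable 2 onset /fmj/ has 3 consonants (> 2) → illicit

/ga.mu/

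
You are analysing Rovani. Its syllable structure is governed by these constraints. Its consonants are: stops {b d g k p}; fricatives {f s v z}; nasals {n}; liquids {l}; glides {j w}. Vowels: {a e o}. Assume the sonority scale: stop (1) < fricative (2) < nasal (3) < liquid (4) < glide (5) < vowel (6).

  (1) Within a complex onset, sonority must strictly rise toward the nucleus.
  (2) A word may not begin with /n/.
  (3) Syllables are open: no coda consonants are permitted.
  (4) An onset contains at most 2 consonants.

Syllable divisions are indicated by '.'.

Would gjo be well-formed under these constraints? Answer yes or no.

yes

gjo — σ1 onset /gj/ (1→5 rises), coda /∅/ ok → well-formed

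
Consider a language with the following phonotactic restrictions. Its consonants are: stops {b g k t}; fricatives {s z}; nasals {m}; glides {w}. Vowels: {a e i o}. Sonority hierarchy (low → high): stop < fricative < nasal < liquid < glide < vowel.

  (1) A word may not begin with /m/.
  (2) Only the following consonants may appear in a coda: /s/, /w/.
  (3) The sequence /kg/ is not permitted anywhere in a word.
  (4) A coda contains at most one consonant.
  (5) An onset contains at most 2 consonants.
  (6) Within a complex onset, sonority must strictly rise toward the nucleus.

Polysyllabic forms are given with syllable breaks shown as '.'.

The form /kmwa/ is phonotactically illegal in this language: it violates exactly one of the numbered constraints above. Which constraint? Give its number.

5

/kmwa/: syllable 1 onset /kmw/ has 3 consonants (> 2).
This is a violation of constraint 5: "An onset contains at most 2 consonants."
The remaining constraints (1, 2, 3, 4, 6) are satisfied.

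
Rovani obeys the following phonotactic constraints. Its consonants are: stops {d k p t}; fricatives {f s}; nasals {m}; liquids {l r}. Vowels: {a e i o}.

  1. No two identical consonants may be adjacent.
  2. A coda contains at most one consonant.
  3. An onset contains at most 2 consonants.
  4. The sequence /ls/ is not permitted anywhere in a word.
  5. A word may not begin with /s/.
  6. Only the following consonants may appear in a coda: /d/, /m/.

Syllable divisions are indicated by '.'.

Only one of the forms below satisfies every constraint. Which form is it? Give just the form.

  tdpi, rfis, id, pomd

tdpi — violates constraint 3: syllable 1 onset /tdp/ has 3 consonants (> 2) → phonotactically illegal
rfis — violates constraint 6: syllable 1 coda contains /s/, which is not a licensed coda consonant → phonotactically illegal
id — σ1 onset /∅/, coda /d/ ok → phonotactically legal
pomd — violates constraint 2: syllable 1 coda /md/ has 2 consonants (> 1) → phonotactically illegal

id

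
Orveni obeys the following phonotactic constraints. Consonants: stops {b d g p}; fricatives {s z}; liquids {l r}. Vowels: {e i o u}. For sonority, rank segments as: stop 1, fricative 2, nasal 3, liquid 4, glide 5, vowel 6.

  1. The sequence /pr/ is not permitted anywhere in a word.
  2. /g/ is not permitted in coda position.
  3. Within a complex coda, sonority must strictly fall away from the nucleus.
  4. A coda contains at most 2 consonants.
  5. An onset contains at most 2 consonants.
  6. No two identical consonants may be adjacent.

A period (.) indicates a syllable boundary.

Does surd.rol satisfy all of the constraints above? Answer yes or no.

surd.rol — σ1 onset /s/, coda /rd/ (4→1 falls) ok; σ2 onset /r/, coda /l/ ok → permitted

yes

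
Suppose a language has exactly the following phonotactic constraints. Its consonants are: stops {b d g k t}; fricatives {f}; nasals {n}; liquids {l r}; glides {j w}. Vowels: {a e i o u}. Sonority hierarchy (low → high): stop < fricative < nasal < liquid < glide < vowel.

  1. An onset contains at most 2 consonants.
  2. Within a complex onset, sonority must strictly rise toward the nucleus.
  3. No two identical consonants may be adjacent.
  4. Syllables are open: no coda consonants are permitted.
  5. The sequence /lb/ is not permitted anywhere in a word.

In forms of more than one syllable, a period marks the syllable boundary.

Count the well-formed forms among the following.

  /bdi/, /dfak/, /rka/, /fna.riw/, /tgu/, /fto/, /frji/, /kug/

/bdi/ — violates constraint 2: syllable 1 onset /bd/: /b/ (stop, 1) → /d/ (stop, 1) does not rise → ill-formed
/dfak/ — violates constraint 4: syllable 1 coda /k/ has 1 consonant (> 0) → ill-formed
/rka/ — violates constraint 2: syllable 1 onset /rk/: /r/ (liquid, 4) → /k/ (stop, 1) does not rise → ill-formed
/fna.riw/ — violates constraint 4: syllable 2 coda /w/ has 1 consonant (> 0) → ill-formed
/tgu/ — violates constraint 2: syllable 1 onset /tg/: /t/ (stop, 1) → /g/ (stop, 1) does not rise → ill-formed
/fto/ — violates constraint 2: syllable 1 onset /ft/: /f/ (fricative, 2) → /t/ (stop, 1) does not rise → ill-formed
/frji/ — violates constraint 1: syllable 1 onset /frj/ has 3 consonants (> 2) → ill-formed
/kug/ — violates constraint 4: syllable 1 coda /g/ has 1 consonant (> 0) → ill-formed
No form is well-formed → 0.

0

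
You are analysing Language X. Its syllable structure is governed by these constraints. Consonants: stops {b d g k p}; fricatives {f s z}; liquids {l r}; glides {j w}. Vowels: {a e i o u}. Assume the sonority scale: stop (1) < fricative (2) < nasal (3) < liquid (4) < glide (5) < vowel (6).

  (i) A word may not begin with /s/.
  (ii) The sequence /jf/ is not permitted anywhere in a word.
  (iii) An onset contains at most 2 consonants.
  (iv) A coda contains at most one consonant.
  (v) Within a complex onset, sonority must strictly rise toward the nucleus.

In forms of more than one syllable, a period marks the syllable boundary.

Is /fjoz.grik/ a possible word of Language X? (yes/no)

/fjoz.grik/ — σ1 onset /fj/ (2→5 rises), coda /z/ ok; σ2 onset /gr/ (1→4 rises), coda /k/ ok → well-formed

yes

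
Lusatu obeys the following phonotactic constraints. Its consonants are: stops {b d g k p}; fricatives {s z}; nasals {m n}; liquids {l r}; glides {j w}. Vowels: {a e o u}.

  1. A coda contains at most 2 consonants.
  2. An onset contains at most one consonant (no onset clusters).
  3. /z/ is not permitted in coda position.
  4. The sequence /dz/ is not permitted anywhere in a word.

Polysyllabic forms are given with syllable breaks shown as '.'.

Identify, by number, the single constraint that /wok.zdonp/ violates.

2

/wok.zdonp/: syllable 2 onset /zd/ has 2 consonants (> 1).
This is a violation of constraint 2: "An onset contains at most one consonant (no onset clusters)."
The remaining constraints (1, 3, 4) are satisfied.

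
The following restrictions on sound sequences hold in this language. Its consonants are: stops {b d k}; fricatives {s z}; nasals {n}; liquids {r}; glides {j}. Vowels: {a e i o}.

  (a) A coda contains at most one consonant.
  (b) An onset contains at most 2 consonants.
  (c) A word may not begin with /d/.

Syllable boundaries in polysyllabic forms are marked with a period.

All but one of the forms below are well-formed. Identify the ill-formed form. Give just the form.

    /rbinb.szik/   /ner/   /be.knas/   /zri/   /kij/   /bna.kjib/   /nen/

/rbinb.szik/ — violates constraint (a): syllable 1 coda /nb/ has 2 consonants (> 1) → ill-formed
/ner/ — σ1 onset /n/, coda /r/ ok → well-formed
/be.knas/ — σ1 onset /b/, coda /∅/ ok; σ2 onset /kn/ (2C), coda /s/ ok → well-formed
/zri/ — σ1 onset /zr/ (2C), coda /∅/ ok → well-formed
/kij/ — σ1 onset /k/, coda /j/ ok → well-formed
/bna.kjib/ — σ1 onset /bn/ (2C), coda /∅/ ok; σ2 onset /kj/ (2C), coda /b/ ok → well-formed
/nen/ — σ1 onset /n/, coda /n/ ok → well-formed

/rbinb.szik/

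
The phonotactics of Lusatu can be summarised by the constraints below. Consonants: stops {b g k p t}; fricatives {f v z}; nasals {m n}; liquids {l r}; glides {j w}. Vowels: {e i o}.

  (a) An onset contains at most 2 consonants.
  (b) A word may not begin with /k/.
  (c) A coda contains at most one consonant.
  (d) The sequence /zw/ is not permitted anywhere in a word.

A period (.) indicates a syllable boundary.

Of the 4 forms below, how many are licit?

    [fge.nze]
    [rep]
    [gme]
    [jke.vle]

4

[fge.nze] — σ1 onset /fg/ (2C), coda /∅/ ok; σ2 onset /nz/ (2C), coda /∅/ ok → licit
[rep] — σ1 onset /r/, coda /p/ ok → licit
[gme] — σ1 onset /gm/ (2C), coda /∅/ ok → licit
[jke.vle] — σ1 onset /jk/ (2C), coda /∅/ ok; σ2 onset /vl/ (2C), coda /∅/ ok → licit
Licit: [fge.nze], [rep], [gme], [jke.vle] → 4.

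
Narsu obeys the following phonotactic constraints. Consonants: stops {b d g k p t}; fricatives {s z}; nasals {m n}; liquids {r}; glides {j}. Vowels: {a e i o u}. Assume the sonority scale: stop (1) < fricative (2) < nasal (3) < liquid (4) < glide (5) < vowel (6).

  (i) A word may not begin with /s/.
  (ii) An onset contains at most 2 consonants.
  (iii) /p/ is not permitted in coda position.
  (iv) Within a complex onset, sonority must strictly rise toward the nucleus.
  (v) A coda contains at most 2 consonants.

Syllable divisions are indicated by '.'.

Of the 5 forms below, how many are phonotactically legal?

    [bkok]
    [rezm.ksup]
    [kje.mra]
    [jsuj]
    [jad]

2

[bkok] — violates constraint (iv): syllable 1 onset /bk/: /b/ (stop, 1) → /k/ (stop, 1) does not rise → phonotactically illegal
[rezm.ksup] — violates constraint (iii): syllable 2 coda contains /p/ → phonotactically illegal
[kje.mra] — σ1 onset /kj/ (1→5 rises), coda /∅/ ok; σ2 onset /mr/ (3→4 rises), coda /∅/ ok → phonotactically legal
[jsuj] — violates constraint (iv): syllable 1 onset /js/: /j/ (glide, 5) → /s/ (fricative, 2) does not rise → phonotactically illegal
[jad] — σ1 onset /j/, coda /d/ ok → phonotactically legal
Phonotactically legal: [kje.mra], [jad] → 2.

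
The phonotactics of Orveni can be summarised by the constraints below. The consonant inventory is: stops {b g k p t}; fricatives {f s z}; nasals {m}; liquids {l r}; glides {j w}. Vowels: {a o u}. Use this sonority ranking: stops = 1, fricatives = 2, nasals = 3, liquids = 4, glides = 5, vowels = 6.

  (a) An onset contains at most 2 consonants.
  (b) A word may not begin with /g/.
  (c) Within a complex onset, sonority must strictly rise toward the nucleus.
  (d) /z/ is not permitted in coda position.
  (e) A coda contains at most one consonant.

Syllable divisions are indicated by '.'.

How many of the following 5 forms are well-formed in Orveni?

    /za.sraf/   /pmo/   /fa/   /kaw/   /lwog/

5

/za.sraf/ — σ1 onset /z/, coda /∅/ ok; σ2 onset /sr/ (2→4 rises), coda /f/ ok → well-formed
/pmo/ — σ1 onset /pm/ (1→3 rises), coda /∅/ ok → well-formed
/fa/ — σ1 onset /f/, coda /∅/ ok → well-formed
/kaw/ — σ1 onset /k/, coda /w/ ok → well-formed
/lwog/ — σ1 onset /lw/ (4→5 rises), coda /g/ ok → well-formed
Well-formed: /za.sraf/, /pmo/, /fa/, /kaw/, /lwog/ → 5.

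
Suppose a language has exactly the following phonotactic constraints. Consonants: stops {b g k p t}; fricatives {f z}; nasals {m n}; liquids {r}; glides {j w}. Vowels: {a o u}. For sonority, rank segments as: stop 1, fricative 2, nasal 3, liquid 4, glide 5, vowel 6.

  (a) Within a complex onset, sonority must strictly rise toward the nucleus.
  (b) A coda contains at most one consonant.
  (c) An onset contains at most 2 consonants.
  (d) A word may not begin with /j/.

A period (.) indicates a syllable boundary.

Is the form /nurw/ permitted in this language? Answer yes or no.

/nurw/ — violates constraint (b): syllable 1 coda /rw/ has 2 consonants (> 1) → not permitted

no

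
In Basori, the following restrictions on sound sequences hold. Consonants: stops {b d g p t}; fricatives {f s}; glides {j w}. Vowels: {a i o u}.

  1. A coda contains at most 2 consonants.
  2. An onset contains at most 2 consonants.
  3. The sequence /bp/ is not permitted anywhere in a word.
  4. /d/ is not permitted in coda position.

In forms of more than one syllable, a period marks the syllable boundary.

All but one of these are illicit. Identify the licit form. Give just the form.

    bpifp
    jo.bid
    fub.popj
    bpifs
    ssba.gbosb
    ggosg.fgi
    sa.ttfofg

ggosg.fgi

bpifp — violates constraint 3: contains banned sequence /bp/ → illicit
jo.bid — violates constraint 4: syllable 2 coda contains /d/ → illicit
fub.popj — violates constraint 3: contains banned sequence /bp/ → illicit
bpifs — violates constraint 3: contains banned sequence /bp/ → illicit
ssba.gbosb — violates constraint 2: syllable 1 onset /ssb/ has 3 consonants (> 2) → illicit
ggosg.fgi — σ1 onset /gg/ (2C), coda /sg/ (2C) ok; σ2 onset /fg/ (2C), coda /∅/ ok → licit
sa.ttfofg — violates constraint 2: syllable 2 onset /ttf/ has 3 consonants (> 2) → illicit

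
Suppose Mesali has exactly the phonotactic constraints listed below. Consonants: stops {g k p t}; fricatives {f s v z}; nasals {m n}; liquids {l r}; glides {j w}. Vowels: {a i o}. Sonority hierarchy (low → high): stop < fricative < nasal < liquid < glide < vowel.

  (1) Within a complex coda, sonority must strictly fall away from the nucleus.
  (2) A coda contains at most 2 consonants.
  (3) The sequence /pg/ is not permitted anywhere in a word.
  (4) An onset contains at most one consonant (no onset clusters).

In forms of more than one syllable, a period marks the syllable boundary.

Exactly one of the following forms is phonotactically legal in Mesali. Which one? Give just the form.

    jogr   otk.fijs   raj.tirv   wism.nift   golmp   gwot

jogr — violates constraint 1: syllable 1 coda /gr/: /g/ (stop, 1) → /r/ (liquid, 4) does not fall → phonotactically illegal
otk.fijs — violates constraint 1: syllable 1 coda /tk/: /t/ (stop, 1) → /k/ (stop, 1) does not fall → phonotactically illegal
raj.tirv — σ1 onset /r/, coda /j/ ok; σ2 onset /t/, coda /rv/ (4→2 falls) ok → phonotactically legal
wism.nift — violates constraint 1: syllable 1 coda /sm/: /s/ (fricative, 2) → /m/ (nasal, 3) does not fall → phonotactically illegal
golmp — violates constraint 2: syllable 1 coda /lmp/ has 3 consonants (> 2) → phonotactically illegal
gwot — violates constraint 4: syllable 1 onset /gw/ has 2 consonants (> 1) → phonotactically illegal

raj.tirv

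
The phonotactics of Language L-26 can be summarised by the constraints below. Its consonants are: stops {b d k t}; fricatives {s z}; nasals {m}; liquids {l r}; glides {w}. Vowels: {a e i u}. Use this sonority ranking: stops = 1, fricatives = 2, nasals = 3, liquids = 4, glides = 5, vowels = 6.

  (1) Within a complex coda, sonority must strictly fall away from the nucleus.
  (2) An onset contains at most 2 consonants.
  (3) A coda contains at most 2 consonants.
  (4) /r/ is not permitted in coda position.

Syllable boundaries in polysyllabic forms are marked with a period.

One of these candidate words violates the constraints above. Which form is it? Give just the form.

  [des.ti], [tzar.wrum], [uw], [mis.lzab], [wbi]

[des.ti] — σ1 onset /d/, coda /s/ ok; σ2 onset /t/, coda /∅/ ok → well-formed
[tzar.wrum] — violates constraint 4: syllable 1 coda contains /r/ → ill-formed
[uw] — σ1 onset /∅/, coda /w/ ok → well-formed
[mis.lzab] — σ1 onset /m/, coda /s/ ok; σ2 onset /lz/ (2C), coda /b/ ok → well-formed
[wbi] — σ1 onset /wb/ (2C), coda /∅/ ok → well-formed

[tzar.wrum]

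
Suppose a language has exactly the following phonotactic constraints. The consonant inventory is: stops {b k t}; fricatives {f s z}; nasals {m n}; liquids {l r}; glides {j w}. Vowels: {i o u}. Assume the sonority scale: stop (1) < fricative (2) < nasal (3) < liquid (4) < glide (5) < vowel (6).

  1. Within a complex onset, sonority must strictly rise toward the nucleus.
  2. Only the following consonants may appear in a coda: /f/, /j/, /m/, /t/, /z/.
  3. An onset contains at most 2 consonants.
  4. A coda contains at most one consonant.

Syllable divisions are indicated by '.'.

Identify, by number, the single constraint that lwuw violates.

2

lwuw: syllable 1 coda contains /w/, which is not a licensed coda consonant.
This is a violation of constraint 2: "Only the following consonants may appear in a coda: /f/, /j/, /m/, /t/, /z/."
The remaining constraints (1, 3, 4) are satisfied.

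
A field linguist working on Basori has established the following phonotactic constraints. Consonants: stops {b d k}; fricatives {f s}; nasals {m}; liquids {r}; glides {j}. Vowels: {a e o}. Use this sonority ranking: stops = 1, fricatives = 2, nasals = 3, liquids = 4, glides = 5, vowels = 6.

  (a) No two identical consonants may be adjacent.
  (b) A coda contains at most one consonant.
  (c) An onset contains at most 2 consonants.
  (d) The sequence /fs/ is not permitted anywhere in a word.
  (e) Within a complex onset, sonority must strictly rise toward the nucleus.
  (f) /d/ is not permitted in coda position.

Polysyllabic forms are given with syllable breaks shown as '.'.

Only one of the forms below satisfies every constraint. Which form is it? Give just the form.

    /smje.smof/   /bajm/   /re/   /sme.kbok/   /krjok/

/smje.smof/ — violates constraint (c): syllable 1 onset /smj/ has 3 consonants (> 2) → phonotactically illegal
/bajm/ — violates constraint (b): syllable 1 coda /jm/ has 2 consonants (> 1) → phonotactically illegal
/re/ — σ1 onset /r/, coda /∅/ ok → phonotactically legal
/sme.kbok/ — violates constraint (e): syllable 2 onset /kb/: /k/ (stop, 1) → /b/ (stop, 1) does not rise → phonotactically illegal
/krjok/ — violates constraint (c): syllable 1 onset /krj/ has 3 consonants (> 2) → phonotactically illegal

/re/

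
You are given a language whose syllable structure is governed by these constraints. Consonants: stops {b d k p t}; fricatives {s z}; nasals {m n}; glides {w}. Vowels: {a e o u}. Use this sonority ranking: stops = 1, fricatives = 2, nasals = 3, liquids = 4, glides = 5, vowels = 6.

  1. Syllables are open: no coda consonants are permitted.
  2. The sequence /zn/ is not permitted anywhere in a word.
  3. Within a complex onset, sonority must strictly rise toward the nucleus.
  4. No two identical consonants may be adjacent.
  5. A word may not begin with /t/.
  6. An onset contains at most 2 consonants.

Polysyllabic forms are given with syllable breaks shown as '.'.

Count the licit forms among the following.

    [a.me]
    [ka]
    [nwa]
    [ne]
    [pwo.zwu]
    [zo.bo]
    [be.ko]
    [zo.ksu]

8

[a.me] — σ1 onset /∅/, coda /∅/ ok; σ2 onset /m/, coda /∅/ ok → licit
[ka] — σ1 onset /k/, coda /∅/ ok → licit
[nwa] — σ1 onset /nw/ (3→5 rises), coda /∅/ ok → licit
[ne] — σ1 onset /n/, coda /∅/ ok → licit
[pwo.zwu] — σ1 onset /pw/ (1→5 rises), coda /∅/ ok; σ2 onset /zw/ (2→5 rises), coda /∅/ ok → licit
[zo.bo] — σ1 onset /z/, coda /∅/ ok; σ2 onset /b/, coda /∅/ ok → licit
[be.ko] — σ1 onset /b/, coda /∅/ ok; σ2 onset /k/, coda /∅/ ok → licit
[zo.ksu] — σ1 onset /z/, coda /∅/ ok; σ2 onset /ks/ (1→2 rises), coda /∅/ ok → licit
Licit: [a.me], [ka], [nwa], [ne], [pwo.zwu], [zo.bo], [be.ko], [zo.ksu] → 8.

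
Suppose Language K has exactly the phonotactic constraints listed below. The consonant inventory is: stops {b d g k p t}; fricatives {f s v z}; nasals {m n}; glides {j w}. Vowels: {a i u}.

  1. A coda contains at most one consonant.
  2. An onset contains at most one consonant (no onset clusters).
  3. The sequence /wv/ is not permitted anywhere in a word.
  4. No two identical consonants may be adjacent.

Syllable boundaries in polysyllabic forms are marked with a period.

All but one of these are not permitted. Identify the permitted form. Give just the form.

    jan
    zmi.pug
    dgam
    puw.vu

jan — σ1 onset /j/, coda /n/ ok → permitted
zmi.pug — violates constraint 2: syllable 1 onset /zm/ has 2 consonants (> 1) → not permitted
dgam — violates constraint 2: syllable 1 onset /dg/ has 2 consonants (> 1) → not permitted
puw.vu — violates constraint 3: contains banned sequence /wv/ → not permitted

jan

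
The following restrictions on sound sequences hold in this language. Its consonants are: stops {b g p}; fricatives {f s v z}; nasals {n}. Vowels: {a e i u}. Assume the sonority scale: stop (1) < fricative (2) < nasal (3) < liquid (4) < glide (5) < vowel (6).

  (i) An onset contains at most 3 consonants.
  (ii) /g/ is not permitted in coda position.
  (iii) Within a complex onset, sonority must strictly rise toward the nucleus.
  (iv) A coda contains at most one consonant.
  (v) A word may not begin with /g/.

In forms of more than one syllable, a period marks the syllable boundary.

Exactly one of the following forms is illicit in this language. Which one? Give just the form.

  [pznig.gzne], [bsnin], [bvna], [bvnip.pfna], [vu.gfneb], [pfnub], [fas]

[pznig.gzne] — violates constraint (ii): syllable 1 coda contains /g/ → illicit
[bsnin] — σ1 onset /bsn/ (1→2→3 rises), coda /n/ ok → licit
[bvna] — σ1 onset /bvn/ (1→2→3 rises), coda /∅/ ok → licit
[bvnip.pfna] — σ1 onset /bvn/ (1→2→3 rises), coda /p/ ok; σ2 onset /pfn/ (1→2→3 rises), coda /∅/ ok → licit
[vu.gfneb] — σ1 onset /v/, coda /∅/ ok; σ2 onset /gfn/ (1→2→3 rises), coda /b/ ok → licit
[pfnub] — σ1 onset /pfn/ (1→2→3 rises), coda /b/ ok → licit
[fas] — σ1 onset /f/, coda /s/ ok → licit

[pznig.gzne]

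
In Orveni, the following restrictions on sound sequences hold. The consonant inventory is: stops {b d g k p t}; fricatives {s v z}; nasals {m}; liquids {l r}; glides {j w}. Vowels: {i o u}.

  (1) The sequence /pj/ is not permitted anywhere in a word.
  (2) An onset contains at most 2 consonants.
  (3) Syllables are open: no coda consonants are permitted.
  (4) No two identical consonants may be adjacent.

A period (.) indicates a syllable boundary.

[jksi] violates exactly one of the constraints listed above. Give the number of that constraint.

2

[jksi]: syllable 1 onset /jks/ has 3 consonants (> 2).
This is a violation of constraint 2: "An onset contains at most 2 consonants."
The remaining constraints (1, 3, 4) are satisfied.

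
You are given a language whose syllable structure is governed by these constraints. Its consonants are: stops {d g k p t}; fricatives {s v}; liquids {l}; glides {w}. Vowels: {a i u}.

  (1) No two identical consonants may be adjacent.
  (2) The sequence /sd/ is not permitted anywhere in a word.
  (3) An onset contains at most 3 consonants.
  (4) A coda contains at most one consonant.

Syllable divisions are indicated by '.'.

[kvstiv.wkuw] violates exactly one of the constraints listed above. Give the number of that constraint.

3

[kvstiv.wkuw]: syllable 1 onset /kvst/ has 4 consonants (> 3).
This is a violation of constraint 3: "An onset contains at most 3 consonants."
The remaining constraints (1, 2, 4) are satisfied.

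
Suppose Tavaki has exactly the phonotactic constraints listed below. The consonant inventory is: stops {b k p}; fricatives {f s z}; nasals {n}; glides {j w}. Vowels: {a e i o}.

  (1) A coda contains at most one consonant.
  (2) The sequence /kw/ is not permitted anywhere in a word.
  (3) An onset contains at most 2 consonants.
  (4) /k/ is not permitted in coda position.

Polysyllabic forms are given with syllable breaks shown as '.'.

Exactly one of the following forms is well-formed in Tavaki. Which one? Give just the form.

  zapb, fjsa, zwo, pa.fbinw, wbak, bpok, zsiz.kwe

zapb — violates constraint 1: syllable 1 coda /pb/ has 2 consonants (> 1) → ill-formed
fjsa — violates constraint 3: syllable 1 onset /fjs/ has 3 consonants (> 2) → ill-formed
zwo — σ1 onset /zw/ (2C), coda /∅/ ok → well-formed
pa.fbinw — violates constraint 1: syllable 2 coda /nw/ has 2 consonants (> 1) → ill-formed
wbak — violates constraint 4: syllable 1 coda contains /k/ → ill-formed
bpok — violates constraint 4: syllable 1 coda contains /k/ → ill-formed
zsiz.kwe — violates constraint 2: contains banned sequence /kw/ → ill-formed

zwo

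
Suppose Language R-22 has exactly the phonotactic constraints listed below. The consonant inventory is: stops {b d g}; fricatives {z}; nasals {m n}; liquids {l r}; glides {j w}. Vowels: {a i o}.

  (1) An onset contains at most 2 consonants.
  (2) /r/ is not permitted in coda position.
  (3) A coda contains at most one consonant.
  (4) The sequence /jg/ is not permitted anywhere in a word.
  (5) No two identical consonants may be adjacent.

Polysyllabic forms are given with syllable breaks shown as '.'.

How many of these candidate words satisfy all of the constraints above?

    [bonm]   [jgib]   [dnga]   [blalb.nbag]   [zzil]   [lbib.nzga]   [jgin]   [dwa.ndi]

1

[bonm] — violates constraint 3: syllable 1 coda /nm/ has 2 consonants (> 1) → phonotactically illegal
[jgib] — violates constraint 4: contains banned sequence /jg/ → phonotactically illegal
[dnga] — violates constraint 1: syllable 1 onset /dng/ has 3 consonants (> 2) → phonotactically illegal
[blalb.nbag] — violates constraint 3: syllable 1 coda /lb/ has 2 consonants (> 1) → phonotactically illegal
[zzil] — violates constraint 5: adjacent identical consonants /zz/ → phonotactically illegal
[lbib.nzga] — violates constraint 1: syllable 2 onset /nzg/ has 3 consonants (> 2) → phonotactically illegal
[jgin] — violates constraint 4: contains banned sequence /jg/ → phonotactically illegal
[dwa.ndi] — σ1 onset /dw/ (2C), coda /∅/ ok; σ2 onset /nd/ (2C), coda /∅/ ok → phonotactically legal
Phonotactically legal: [dwa.ndi] → 1.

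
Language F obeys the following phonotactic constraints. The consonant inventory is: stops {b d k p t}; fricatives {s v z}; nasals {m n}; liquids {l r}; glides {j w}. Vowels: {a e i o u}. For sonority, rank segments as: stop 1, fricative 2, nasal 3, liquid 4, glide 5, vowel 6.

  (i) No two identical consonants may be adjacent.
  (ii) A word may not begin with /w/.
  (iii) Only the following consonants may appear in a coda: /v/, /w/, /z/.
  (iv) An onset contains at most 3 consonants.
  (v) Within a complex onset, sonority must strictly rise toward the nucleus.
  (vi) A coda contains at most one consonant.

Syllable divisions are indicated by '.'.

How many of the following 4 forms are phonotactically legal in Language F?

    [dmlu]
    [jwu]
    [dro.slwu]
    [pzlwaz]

[dmlu] — σ1 onset /dml/ (1→3→4 rises), coda /∅/ ok → phonotactically legal
[jwu] — violates constraint (v): syllable 1 onset /jw/: /j/ (glide, 5) → /w/ (glide, 5) does not rise → phonotactically illegal
[dro.slwu] — σ1 onset /dr/ (1→4 rises), coda /∅/ ok; σ2 onset /slw/ (2→4→5 rises), coda /∅/ ok → phonotactically legal
[pzlwaz] — violates constraint (iv): syllable 1 onset /pzlw/ has 4 consonants (> 3) → phonotactically illegal
Phonotactically legal: [dmlu], [dro.slwu] → 2.

2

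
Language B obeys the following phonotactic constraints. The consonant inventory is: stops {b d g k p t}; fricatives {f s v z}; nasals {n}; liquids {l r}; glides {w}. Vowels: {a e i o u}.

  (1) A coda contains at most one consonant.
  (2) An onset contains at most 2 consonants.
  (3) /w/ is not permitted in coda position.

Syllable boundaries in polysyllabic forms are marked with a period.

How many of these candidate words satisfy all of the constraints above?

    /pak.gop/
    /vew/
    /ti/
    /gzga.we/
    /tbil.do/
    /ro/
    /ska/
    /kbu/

6

/pak.gop/ — σ1 onset /p/, coda /k/ ok; σ2 onset /g/, coda /p/ ok → permitted
/vew/ — violates constraint 3: syllable 1 coda contains /w/ → not permitted
/ti/ — σ1 onset /t/, coda /∅/ ok → permitted
/gzga.we/ — violates constraint 2: syllable 1 onset /gzg/ has 3 consonants (> 2) → not permitted
/tbil.do/ — σ1 onset /tb/ (2C), coda /l/ ok; σ2 onset /d/, coda /∅/ ok → permitted
/ro/ — σ1 onset /r/, coda /∅/ ok → permitted
/ska/ — σ1 onset /sk/ (2C), coda /∅/ ok → permitted
/kbu/ — σ1 onset /kb/ (2C), coda /∅/ ok → permitted
Permitted: /pak.gop/, /ti/, /tbil.do/, /ro/, /ska/, /kbu/ → 6.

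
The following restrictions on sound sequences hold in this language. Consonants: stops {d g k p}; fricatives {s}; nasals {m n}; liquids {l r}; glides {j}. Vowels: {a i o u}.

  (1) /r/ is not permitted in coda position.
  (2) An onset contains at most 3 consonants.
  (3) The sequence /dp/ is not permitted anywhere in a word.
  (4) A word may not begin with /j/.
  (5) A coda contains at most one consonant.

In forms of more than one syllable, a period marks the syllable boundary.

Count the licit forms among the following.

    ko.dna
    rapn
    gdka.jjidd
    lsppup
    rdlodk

1

ko.dna — σ1 onset /k/, coda /∅/ ok; σ2 onset /dn/ (2C), coda /∅/ ok → licit
rapn — violates constraint 5: syllable 1 coda /pn/ has 2 consonants (> 1) → illicit
gdka.jjidd — violates constraint 5: syllable 2 coda /dd/ has 2 consonants (> 1) → illicit
lsppup — violates constraint 2: syllable 1 onset /lspp/ has 4 consonants (> 3) → illicit
rdlodk — violates constraint 5: syllable 1 coda /dk/ has 2 consonants (> 1) → illicit
Licit: ko.dna → 1.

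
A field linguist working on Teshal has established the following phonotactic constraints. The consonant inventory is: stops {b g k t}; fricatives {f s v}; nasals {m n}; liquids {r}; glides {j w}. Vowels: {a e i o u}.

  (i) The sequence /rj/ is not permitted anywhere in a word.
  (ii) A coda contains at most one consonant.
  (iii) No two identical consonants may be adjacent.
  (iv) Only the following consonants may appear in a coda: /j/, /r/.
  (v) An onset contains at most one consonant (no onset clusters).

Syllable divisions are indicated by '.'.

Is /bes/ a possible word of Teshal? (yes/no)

/bes/ — violates constraint (iv): syllable 1 coda contains /s/, which is not a licensed coda consonant → phonotactically illegal

no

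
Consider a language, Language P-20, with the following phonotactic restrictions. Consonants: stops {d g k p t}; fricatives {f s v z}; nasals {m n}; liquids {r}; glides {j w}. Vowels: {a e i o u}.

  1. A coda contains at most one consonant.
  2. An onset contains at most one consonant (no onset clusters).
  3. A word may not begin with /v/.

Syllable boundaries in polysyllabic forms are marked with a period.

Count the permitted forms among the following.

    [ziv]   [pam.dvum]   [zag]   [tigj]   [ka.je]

3

[ziv] — σ1 onset /z/, coda /v/ ok → permitted
[pam.dvum] — violates constraint 2: syllable 2 onset /dv/ has 2 consonants (> 1) → not permitted
[zag] — σ1 onset /z/, coda /g/ ok → permitted
[tigj] — violates constraint 1: syllable 1 coda /gj/ has 2 consonants (> 1) → not permitted
[ka.je] — σ1 onset /k/, coda /∅/ ok; σ2 onset /j/, coda /∅/ ok → permitted
Permitted: [ziv], [zag], [ka.je] → 3.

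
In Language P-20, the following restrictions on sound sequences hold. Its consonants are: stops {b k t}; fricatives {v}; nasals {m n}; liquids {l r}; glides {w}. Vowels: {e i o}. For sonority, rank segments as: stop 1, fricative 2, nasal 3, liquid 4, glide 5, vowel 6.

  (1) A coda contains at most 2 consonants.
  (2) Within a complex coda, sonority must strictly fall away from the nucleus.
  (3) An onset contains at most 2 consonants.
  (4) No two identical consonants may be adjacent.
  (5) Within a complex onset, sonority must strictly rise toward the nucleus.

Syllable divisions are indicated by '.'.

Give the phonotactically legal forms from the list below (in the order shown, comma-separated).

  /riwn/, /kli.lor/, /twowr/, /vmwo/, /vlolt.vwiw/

/riwn/, /kli.lor/, /twowr/, /vlolt.vwiw/

/riwn/ — σ1 onset /r/, coda /wn/ (5→3 falls) ok → phonotactically legal
/kli.lor/ — σ1 onset /kl/ (1→4 rises), coda /∅/ ok; σ2 onset /l/, coda /r/ ok → phonotactically legal
/twowr/ — σ1 onset /tw/ (1→5 rises), coda /wr/ (5→4 falls) ok → phonotactically legal
/vmwo/ — violates constraint 3: syllable 1 onset /vmw/ has 3 consonants (> 2) → phonotactically illegal
/vlolt.vwiw/ — σ1 onset /vl/ (2→4 rises), coda /lt/ (4→1 falls) ok; σ2 onset /vw/ (2→5 rises), coda /w/ ok → phonotactically legal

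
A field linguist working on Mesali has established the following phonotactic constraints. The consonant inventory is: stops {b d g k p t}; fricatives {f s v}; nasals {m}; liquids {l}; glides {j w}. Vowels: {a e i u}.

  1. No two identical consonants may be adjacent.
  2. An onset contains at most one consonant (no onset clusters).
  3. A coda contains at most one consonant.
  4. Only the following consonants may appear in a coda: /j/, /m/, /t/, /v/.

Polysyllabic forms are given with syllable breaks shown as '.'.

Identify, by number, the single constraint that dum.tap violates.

4

dum.tap: syllable 2 coda contains /p/, which is not a licensed coda consonant.
This is a violation of constraint 4: "Only the following consonants may appear in a coda: /j/, /m/, /t/, /v/."
The remaining constraints (1, 2, 3) are satisfied.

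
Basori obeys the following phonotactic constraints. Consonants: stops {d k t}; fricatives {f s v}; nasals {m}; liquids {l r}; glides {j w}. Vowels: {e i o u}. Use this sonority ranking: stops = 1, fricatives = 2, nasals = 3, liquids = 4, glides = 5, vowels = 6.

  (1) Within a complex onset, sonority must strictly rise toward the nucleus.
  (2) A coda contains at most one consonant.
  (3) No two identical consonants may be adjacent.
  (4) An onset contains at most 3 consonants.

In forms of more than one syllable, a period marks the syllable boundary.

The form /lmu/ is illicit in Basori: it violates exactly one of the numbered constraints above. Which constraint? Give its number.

/lmu/: syllable 1 onset /lm/: /l/ (liquid, 4) → /m/ (nasal, 3) does not rise.
This is a violation of constraint 1: "Within a complex onset, sonority must strictly rise toward the nucleus."
The remaining constraints (2, 3, 4) are satisfied.

1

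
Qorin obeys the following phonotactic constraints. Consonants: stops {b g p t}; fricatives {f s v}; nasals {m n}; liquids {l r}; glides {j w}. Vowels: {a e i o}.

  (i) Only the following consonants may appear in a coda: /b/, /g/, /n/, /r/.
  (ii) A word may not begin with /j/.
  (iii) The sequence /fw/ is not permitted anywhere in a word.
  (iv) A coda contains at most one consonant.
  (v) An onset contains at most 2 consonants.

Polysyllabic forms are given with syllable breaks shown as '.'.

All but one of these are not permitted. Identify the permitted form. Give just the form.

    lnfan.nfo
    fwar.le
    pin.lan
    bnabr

lnfan.nfo — violates constraint (v): syllable 1 onset /lnf/ has 3 consonants (> 2) → not permitted
fwar.le — violates constraint (iii): contains banned sequence /fw/ → not permitted
pin.lan — σ1 onset /p/, coda /n/ ok; σ2 onset /l/, coda /n/ ok → permitted
bnabr — violates constraint (iv): syllable 1 coda /br/ has 2 consonants (> 1) → not permitted

pin.lan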